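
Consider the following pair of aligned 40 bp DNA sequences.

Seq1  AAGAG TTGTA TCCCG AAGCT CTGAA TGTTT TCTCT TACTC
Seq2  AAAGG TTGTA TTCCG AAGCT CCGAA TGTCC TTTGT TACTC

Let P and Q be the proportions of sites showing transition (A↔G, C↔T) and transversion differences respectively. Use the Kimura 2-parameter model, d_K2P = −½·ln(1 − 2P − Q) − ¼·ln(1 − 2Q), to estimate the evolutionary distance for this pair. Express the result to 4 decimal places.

Mismatches occur at site 3 (G↔A, transition), site 4 (A↔G, transition), site 12 (C↔T, transition), site 22 (T↔C, transition), site 29 (T↔C, transition), site 30 (T↔C, transition), site 32 (C↔T, transition), site 34 (C↔G, transversion).
Of the 8 differences, 7 transitions and 1 transversion over 40 sites: P = 7/40 = 0.175000, Q = 1/40 = 0.025000.
d = −0.5·ln(0.625000) − 0.25·ln(0.950000) = −0.5·(-0.470004) − 0.25·(-0.051293) = 0.2478.

0.2478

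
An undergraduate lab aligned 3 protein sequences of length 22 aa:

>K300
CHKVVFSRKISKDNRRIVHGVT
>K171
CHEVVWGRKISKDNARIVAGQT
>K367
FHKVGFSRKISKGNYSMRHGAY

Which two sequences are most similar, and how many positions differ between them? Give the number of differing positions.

Pairwise Hamming distances:
  K300 vs K171: 6
  K300 vs K367: 9
  K171 vs K367: 13
The smallest is 6, between K300 and K171.

6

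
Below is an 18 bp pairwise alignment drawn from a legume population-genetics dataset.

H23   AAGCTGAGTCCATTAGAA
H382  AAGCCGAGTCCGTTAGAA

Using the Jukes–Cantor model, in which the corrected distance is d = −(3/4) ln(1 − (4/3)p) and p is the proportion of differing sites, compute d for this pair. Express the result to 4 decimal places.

Differing sites — 5:T/C; 12:A/G.
p = 2/18 = 0.111111.
d = −0.75 · ln(1 − (4/3)·0.111111) = −0.75 · ln(0.851852) = −0.75 · (-0.160342) = 0.1203.

0.1203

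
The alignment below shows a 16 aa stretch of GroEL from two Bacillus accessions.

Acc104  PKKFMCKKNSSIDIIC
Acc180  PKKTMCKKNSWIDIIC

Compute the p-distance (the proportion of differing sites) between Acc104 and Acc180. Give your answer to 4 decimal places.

The sequences differ at positions 4 (F/T), 11 (S/W).
There are 2 differences over 16 sites, so p = 2/16 = 0.1250.

0.1250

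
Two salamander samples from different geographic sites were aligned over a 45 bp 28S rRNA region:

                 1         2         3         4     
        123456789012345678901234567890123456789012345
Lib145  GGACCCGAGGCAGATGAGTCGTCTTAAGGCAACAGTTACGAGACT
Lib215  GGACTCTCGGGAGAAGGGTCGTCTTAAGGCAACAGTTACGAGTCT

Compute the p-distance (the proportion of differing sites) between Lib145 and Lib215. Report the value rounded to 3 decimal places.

0.156

Differing sites — 5:C/T; 7:G/T; 8:A/C; 11:C/G; 15:T/A; 17:A/G; 43:A/T.
There are 7 differences over 45 sites, so p = 7/45 = 0.156.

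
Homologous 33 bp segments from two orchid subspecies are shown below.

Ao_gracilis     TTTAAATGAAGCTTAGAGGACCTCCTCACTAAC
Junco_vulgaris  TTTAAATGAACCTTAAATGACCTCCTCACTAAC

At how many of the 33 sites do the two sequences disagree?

3

The sequences differ at positions 11 (G/C), 16 (G/A), 18 (G/T).
That gives 3 mismatches out of 33 aligned sites, so the Hamming distance is 3.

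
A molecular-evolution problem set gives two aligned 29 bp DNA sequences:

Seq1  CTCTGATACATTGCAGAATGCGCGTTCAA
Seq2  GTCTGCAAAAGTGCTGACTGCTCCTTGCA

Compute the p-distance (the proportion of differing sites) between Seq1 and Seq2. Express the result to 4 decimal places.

Differing sites — 1:C/G; 6:A/C; 7:T/A; 9:C/A; 11:T/G; 15:A/T; 18:A/C; 22:G/T; 24:G/C; 27:C/G; 28:A/C.
There are 11 differences over 29 sites, so p = 11/29 = 0.3793.

0.3793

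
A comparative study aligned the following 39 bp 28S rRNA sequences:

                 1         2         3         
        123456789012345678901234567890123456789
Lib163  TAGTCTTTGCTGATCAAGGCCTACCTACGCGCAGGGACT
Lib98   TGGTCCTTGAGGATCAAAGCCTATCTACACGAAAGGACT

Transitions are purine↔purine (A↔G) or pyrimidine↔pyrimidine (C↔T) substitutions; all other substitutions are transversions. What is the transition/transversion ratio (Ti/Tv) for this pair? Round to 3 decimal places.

The sequences differ at positions 2 (A/G, transition), 6 (T/C, transition), 10 (C/A, transversion), 11 (T/G, transversion), 18 (G/A, transition), 24 (C/T, transition), 29 (G/A, transition), 32 (C/A, transversion), 34 (G/A, transition).
Of the 9 differences, 6 transitions and 3 transversions, so Ti/Tv = 6/3 = 2.000.

2.000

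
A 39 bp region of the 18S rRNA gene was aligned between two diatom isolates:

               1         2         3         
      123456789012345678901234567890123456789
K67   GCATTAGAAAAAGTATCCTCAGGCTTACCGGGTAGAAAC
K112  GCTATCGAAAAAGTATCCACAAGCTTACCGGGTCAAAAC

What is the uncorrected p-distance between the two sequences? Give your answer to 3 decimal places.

The sequences differ at positions 3 (A/T), 4 (T/A), 6 (A/C), 19 (T/A), 22 (G/A), 34 (A/C), 35 (G/A).
There are 7 differences over 39 sites, so p = 7/39 = 0.179.

0.179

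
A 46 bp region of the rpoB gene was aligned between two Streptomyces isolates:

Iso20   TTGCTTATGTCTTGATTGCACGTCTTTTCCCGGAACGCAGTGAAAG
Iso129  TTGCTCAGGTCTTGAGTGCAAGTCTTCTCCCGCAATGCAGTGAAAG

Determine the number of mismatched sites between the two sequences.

Differing sites — 6:T/C; 8:T/G; 16:T/G; 21:C/A; 27:T/C; 33:G/C; 36:C/T.
That gives 7 mismatches out of 46 aligned sites, so the Hamming distance is 7.

7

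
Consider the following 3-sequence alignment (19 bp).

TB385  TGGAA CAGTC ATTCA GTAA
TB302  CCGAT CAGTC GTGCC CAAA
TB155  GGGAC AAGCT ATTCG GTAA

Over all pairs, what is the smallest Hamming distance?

6

Pairwise Hamming distances:
  TB385 vs TB302: 8
  TB385 vs TB155: 6
  TB302 vs TB155: 11
The smallest is 6, between TB385 and TB155.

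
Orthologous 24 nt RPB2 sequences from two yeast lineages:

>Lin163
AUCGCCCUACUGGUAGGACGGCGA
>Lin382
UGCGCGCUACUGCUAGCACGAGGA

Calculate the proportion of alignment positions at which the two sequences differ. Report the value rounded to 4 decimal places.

0.2917

The sequences differ at positions 1 (A/U), 2 (U/G), 6 (C/G), 13 (G/C), 17 (G/C), 21 (G/A), 22 (C/G).
There are 7 differences over 24 sites, so p = 7/24 = 0.2917.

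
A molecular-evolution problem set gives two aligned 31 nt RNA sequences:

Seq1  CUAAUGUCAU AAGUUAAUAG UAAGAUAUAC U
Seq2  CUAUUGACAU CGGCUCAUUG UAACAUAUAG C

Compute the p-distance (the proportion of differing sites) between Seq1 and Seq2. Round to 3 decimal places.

0.323

The sequences differ at positions 4 (A/U), 7 (U/A), 11 (A/C), 12 (A/G), 14 (U/C), 16 (A/C), 19 (A/U), 24 (G/C), 30 (C/G), 31 (U/C).
There are 10 differences over 31 sites, so p = 10/31 = 0.323.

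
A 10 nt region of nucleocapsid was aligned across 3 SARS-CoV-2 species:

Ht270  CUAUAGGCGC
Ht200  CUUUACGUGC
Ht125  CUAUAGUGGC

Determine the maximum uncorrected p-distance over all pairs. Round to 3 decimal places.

0.400

Pairwise Hamming distances:
  Ht270 vs Ht200: 3
  Ht270 vs Ht125: 2
  Ht200 vs Ht125: 4
The largest is 4 mismatches, between Ht200 and Ht125; p = 4/10 = 0.400.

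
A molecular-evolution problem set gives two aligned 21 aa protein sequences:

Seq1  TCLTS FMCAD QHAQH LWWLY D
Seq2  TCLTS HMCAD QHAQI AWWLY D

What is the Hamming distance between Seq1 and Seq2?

3

The sequences differ at positions 6 (F/H), 15 (H/I), 16 (L/A).
That gives 3 mismatches out of 21 aligned sites, so the Hamming distance is 3.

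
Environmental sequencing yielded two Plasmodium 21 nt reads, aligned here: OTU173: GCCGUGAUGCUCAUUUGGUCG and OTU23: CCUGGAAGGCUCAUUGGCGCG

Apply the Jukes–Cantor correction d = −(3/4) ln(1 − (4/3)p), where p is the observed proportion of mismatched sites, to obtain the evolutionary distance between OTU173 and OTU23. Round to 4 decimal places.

0.5319

The sequences differ at positions 1 (G/C), 3 (C/U), 5 (U/G), 6 (G/A), 8 (U/G), 16 (U/G), 18 (G/C), 19 (U/G).
p = 8/21 = 0.380952.
d = −0.75 · ln(1 − (4/3)·0.380952) = −0.75 · ln(0.492064) = −0.75 · (-0.709146) = 0.5319.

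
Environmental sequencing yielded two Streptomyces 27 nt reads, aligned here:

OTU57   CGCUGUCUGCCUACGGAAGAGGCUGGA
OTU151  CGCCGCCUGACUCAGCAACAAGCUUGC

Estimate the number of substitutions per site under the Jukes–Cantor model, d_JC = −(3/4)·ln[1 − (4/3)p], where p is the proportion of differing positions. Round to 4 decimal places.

0.5107

The sequences differ at positions 4 (U/C), 6 (U/C), 10 (C/A), 13 (A/C), 14 (C/A), 16 (G/C), 19 (G/C), 21 (G/A), 25 (G/U), 27 (A/C).
p = 10/27 = 0.370370.
d = −0.75 · ln(1 − (4/3)·0.370370) = −0.75 · ln(0.506173) = −0.75 · (-0.680877) = 0.5107.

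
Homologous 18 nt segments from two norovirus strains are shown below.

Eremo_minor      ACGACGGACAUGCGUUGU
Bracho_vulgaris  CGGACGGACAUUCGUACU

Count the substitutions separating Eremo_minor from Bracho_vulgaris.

Differing sites — 1:A/C; 2:C/G; 12:G/U; 16:U/A; 17:G/C.
That gives 5 mismatches out of 18 aligned sites, so the Hamming distance is 5.

5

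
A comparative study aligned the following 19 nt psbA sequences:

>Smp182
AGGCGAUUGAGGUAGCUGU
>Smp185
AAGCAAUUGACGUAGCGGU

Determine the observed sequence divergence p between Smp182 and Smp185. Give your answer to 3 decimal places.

The sequences differ at positions 2 (G/A), 5 (G/A), 11 (G/C), 17 (U/G).
There are 4 differences over 19 sites, so p = 4/19 = 0.211.

0.211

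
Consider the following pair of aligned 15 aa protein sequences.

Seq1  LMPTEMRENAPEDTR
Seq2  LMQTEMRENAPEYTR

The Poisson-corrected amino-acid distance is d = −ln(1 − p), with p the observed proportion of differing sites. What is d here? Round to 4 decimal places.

Differing sites — 3:P/Q; 13:D/Y.
p = 2/15 = 0.133333.
d = −ln(1 − 0.133333) = −ln(0.866667) = 0.1431.

0.1431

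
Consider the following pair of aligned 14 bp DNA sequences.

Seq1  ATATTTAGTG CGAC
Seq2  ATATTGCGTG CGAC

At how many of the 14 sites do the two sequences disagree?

Mismatches occur at site 6 (T→G), site 7 (A→C).
That gives 2 mismatches out of 14 aligned sites, so the Hamming distance is 2.

2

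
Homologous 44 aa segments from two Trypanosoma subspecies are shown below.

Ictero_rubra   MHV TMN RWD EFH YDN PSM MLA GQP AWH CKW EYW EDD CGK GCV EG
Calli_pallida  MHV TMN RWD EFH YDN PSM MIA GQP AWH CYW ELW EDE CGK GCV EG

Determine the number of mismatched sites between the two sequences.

4

Mismatches occur at site 20 (L↔I), site 29 (K↔Y), site 32 (Y↔L), site 36 (D↔E).
That gives 4 mismatches out of 44 aligned sites, so the Hamming distance is 4.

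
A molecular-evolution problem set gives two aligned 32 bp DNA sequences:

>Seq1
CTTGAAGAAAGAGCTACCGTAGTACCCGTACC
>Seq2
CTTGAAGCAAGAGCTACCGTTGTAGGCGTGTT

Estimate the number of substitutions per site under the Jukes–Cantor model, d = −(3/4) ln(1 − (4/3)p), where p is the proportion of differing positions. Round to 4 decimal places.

0.2586

Mismatches occur at site 8 (A↔C), site 21 (A↔T), site 25 (C↔G), site 26 (C↔G), site 30 (A↔G), site 31 (C↔T), site 32 (C↔T).
p = 7/32 = 0.218750.
d = −0.75 · ln(1 − (4/3)·0.218750) = −0.75 · ln(0.708333) = −0.75 · (-0.344841) = 0.2586.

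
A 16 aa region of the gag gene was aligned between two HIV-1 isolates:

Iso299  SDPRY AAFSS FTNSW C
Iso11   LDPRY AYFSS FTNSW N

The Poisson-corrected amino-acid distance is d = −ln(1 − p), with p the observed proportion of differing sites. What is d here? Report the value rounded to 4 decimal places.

Mismatches occur at site 1 (S↔L), site 7 (A↔Y), site 16 (C↔N).
p = 3/16 = 0.187500.
d = −ln(1 − 0.187500) = −ln(0.812500) = 0.2076.

0.2076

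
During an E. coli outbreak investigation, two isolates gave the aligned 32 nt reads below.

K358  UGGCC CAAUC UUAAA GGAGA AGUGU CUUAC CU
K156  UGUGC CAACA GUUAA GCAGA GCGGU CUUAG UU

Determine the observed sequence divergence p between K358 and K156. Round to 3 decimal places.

0.375

Differing sites — 3:G/U; 4:C/G; 9:U/C; 10:C/A; 11:U/G; 13:A/U; 17:G/C; 21:A/G; 22:G/C; 23:U/G; 30:C/G; 31:C/U.
There are 12 differences over 32 sites, so p = 12/32 = 0.375.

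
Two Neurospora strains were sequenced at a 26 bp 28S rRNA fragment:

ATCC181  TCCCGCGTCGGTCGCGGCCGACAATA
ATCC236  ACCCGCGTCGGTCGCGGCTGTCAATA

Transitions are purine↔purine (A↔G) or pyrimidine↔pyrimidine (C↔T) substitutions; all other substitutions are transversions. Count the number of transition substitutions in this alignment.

Differing sites — 1:T/A (Tv); 19:C/T (Ti); 21:A/T (Tv).
Of the 3 differences, 1 transition and 2 transversions, so the answer is 1.

1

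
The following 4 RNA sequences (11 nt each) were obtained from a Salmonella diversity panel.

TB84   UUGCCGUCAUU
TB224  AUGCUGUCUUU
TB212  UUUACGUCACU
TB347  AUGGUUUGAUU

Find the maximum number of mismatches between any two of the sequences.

7

Pairwise Hamming distances:
  TB84 vs TB224: 3
  TB84 vs TB212: 3
  TB84 vs TB347: 5
  TB224 vs TB212: 6
  TB224 vs TB347: 4
  TB212 vs TB347: 7
The largest is 7, between TB212 and TB347.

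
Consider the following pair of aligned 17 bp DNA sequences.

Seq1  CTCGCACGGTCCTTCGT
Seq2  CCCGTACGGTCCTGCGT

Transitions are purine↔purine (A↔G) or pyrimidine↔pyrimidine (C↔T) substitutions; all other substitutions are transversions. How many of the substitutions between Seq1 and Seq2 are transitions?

2

The sequences differ at positions 2 (T/C, transition), 5 (C/T, transition), 14 (T/G, transversion).
Of the 3 differences, 2 transitions and 1 transversion, so the answer is 2.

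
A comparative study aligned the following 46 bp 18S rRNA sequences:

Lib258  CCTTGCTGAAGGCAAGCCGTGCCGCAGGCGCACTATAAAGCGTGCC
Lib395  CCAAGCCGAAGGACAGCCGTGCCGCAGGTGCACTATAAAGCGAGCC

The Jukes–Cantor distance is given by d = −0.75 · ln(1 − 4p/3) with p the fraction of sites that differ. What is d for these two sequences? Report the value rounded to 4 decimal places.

Differing sites — 3:T/A; 4:T/A; 7:T/C; 13:C/A; 14:A/C; 29:C/T; 43:T/A.
p = 7/46 = 0.152174.
d = −0.75 · ln(1 − (4/3)·0.152174) = −0.75 · ln(0.797101) = −0.75 · (-0.226774) = 0.1701.

0.1701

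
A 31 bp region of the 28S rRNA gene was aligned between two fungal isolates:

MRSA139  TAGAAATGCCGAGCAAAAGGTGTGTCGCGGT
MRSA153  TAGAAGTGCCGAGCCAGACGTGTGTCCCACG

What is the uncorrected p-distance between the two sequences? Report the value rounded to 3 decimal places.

Mismatches occur at site 6 (A↔G), site 15 (A↔C), site 17 (A↔G), site 19 (G↔C), site 27 (G↔C), site 29 (G↔A), site 30 (G↔C), site 31 (T↔G).
There are 8 differences over 31 sites, so p = 8/31 = 0.258.

0.258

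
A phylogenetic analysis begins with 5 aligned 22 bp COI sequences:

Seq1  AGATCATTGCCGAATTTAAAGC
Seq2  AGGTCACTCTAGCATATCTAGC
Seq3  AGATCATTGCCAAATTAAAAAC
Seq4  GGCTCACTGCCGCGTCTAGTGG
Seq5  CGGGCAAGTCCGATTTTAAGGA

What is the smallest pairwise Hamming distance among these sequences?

Pairwise Hamming distances:
  Seq1 vs Seq2: 9
  Seq1 vs Seq3: 3
  Seq1 vs Seq4: 9
  Seq1 vs Seq5: 9
  Seq2 vs Seq3: 12
  Seq2 vs Seq4: 11
  Seq2 vs Seq5: 14
  Seq3 vs Seq4: 12
  Seq3 vs Seq5: 12
  Seq4 vs Seq5: 12
The smallest is 3, between Seq1 and Seq3.

3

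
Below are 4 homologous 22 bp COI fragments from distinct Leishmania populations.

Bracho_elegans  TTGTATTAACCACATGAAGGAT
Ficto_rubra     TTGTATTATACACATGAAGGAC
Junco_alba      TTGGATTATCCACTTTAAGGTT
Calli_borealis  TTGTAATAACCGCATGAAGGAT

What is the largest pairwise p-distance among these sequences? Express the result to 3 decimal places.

0.318

Pairwise Hamming distances:
  Bracho_elegans vs Ficto_rubra: 3
  Bracho_elegans vs Junco_alba: 5
  Bracho_elegans vs Calli_borealis: 2
  Ficto_rubra vs Junco_alba: 6
  Ficto_rubra vs Calli_borealis: 5
  Junco_alba vs Calli_borealis: 7
The largest is 7 mismatches, between Junco_alba and Calli_borealis; p = 7/22 = 0.318.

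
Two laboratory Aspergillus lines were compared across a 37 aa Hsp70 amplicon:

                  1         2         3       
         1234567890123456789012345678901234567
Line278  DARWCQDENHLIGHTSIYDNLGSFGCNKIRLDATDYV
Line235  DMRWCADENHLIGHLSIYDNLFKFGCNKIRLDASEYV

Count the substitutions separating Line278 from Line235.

7

Mismatches occur at site 2 (A/M), site 6 (Q/A), site 15 (T/L), site 22 (G/F), site 23 (S/K), site 34 (T/S), site 35 (D/E).
That gives 7 mismatches out of 37 aligned sites, so the Hamming distance is 7.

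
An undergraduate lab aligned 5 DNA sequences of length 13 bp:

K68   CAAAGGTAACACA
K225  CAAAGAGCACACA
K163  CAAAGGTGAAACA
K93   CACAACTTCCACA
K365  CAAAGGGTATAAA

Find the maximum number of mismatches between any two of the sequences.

Pairwise Hamming distances:
  K68 vs K225: 3
  K68 vs K163: 2
  K68 vs K93: 5
  K68 vs K365: 4
  K225 vs K163: 4
  K225 vs K93: 6
  K225 vs K365: 4
  K163 vs K93: 6
  K163 vs K365: 4
  K93 vs K365: 7
The largest is 7, between K93 and K365.

7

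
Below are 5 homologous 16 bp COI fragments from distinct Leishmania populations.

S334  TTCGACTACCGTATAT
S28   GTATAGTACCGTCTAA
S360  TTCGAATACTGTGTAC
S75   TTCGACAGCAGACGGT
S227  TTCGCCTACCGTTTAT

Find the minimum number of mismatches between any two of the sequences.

Pairwise Hamming distances:
  S334 vs S28: 6
  S334 vs S360: 4
  S334 vs S75: 7
  S334 vs S227: 2
  S28 vs S360: 7
  S28 vs S75: 11
  S28 vs S227: 7
  S360 vs S75: 9
  S360 vs S227: 5
  S75 vs S227: 8
The smallest is 2, between S334 and S227.

2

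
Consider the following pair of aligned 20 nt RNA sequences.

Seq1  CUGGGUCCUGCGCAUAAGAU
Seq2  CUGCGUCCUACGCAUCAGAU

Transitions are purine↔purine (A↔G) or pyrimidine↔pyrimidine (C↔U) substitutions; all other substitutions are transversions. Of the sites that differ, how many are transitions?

1

Mismatches occur at site 4 (G/C, transversion), site 10 (G/A, transition), site 16 (A/C, transversion).
Of the 3 differences, 1 transition and 2 transversions, so the answer is 1.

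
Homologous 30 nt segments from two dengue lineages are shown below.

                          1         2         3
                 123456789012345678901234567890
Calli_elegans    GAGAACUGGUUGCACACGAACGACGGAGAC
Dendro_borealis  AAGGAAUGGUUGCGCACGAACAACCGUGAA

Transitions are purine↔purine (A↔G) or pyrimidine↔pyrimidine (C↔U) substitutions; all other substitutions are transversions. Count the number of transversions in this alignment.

4

The sequences differ at positions 1 (G/A, transition), 4 (A/G, transition), 6 (C/A, transversion), 14 (A/G, transition), 22 (G/A, transition), 25 (G/C, transversion), 27 (A/U, transversion), 30 (C/A, transversion).
Of the 8 differences, 4 transitions and 4 transversions, so the answer is 4.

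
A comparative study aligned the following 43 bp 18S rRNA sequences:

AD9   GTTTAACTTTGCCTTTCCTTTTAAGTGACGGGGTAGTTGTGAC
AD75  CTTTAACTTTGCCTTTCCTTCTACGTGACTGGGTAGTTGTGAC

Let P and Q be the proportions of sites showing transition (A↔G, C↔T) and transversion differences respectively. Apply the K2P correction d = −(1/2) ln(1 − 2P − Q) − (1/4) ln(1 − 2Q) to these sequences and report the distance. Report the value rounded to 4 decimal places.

Mismatches occur at site 1 (G→C, transversion), site 21 (T→C, transition), site 24 (A→C, transversion), site 30 (G→T, transversion).
Of the 4 differences, 1 transition and 3 transversions over 43 sites: P = 1/43 = 0.023256, Q = 3/43 = 0.069767.
d = −0.5·ln(0.883721) − 0.25·ln(0.860466) = −0.5·(-0.123614) − 0.25·(-0.150281) = 0.0994.

0.0994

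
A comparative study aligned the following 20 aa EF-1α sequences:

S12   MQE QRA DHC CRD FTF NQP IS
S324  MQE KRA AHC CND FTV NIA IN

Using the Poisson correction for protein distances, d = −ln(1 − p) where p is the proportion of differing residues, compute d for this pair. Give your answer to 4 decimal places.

Differing sites — 4:Q/K; 7:D/A; 11:R/N; 15:F/V; 17:Q/I; 18:P/A; 20:S/N.
p = 7/20 = 0.350000.
d = −ln(1 − 0.350000) = −ln(0.650000) = 0.4308.

0.4308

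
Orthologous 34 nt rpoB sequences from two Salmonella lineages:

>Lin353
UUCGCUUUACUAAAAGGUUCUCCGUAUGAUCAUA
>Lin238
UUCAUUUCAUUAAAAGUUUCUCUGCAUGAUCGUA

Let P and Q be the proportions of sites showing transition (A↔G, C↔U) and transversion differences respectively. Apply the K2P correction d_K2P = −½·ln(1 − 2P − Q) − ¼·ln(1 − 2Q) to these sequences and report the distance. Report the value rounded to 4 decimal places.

0.3061

Mismatches occur at site 4 (G↔A, transition), site 5 (C↔U, transition), site 8 (U↔C, transition), site 10 (C↔U, transition), site 17 (G↔U, transversion), site 23 (C↔U, transition), site 25 (U↔C, transition), site 32 (A↔G, transition).
Of the 8 differences, 7 transitions and 1 transversion over 34 sites: P = 7/34 = 0.205882, Q = 1/34 = 0.029412.
d = −0.5·ln(0.558824) − 0.25·ln(0.941176) = −0.5·(-0.581921) − 0.25·(-0.060625) = 0.3061.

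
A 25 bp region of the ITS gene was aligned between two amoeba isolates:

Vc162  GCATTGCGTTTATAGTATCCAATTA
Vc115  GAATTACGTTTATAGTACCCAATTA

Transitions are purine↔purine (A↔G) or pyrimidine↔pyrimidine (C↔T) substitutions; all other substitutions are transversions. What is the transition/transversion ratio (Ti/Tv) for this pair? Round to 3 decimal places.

2.000

Differing sites — 2:C/A (Tv); 6:G/A (Ti); 18:T/C (Ti).
Of the 3 differences, 2 transitions and 1 transversion, so Ti/Tv = 2/1 = 2.000.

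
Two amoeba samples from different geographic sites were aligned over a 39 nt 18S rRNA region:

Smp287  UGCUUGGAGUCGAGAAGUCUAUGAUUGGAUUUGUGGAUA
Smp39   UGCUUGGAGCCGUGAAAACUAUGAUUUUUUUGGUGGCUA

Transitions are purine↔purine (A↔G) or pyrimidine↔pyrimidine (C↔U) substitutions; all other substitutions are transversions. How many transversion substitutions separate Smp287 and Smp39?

The sequences differ at positions 10 (U/C, transition), 13 (A/U, transversion), 17 (G/A, transition), 18 (U/A, transversion), 27 (G/U, transversion), 28 (G/U, transversion), 29 (A/U, transversion), 32 (U/G, transversion), 37 (A/C, transversion).
Of the 9 differences, 2 transitions and 7 transversions, so the answer is 7.

7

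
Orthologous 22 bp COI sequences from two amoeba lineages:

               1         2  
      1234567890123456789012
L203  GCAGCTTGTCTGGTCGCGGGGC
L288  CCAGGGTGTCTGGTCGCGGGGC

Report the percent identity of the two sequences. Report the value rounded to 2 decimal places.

Mismatches occur at site 1 (G→C), site 5 (C→G), site 6 (T→G).
19 of the 22 sites match, so the percent identity is 19/22 × 100 = 86.36%.

86.36%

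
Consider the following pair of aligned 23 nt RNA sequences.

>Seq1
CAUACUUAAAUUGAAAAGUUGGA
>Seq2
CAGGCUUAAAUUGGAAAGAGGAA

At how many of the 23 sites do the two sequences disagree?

6

Mismatches occur at site 3 (U/G), site 4 (A/G), site 14 (A/G), site 19 (U/A), site 20 (U/G), site 22 (G/A).
That gives 6 mismatches out of 23 aligned sites, so the Hamming distance is 6.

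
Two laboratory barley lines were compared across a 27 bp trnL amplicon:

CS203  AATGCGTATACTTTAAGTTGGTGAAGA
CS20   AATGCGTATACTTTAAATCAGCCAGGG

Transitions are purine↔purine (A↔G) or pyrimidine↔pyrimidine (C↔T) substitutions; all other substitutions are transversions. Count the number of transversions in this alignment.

Mismatches occur at site 17 (G/A, transition), site 19 (T/C, transition), site 20 (G/A, transition), site 22 (T/C, transition), site 23 (G/C, transversion), site 25 (A/G, transition), site 27 (A/G, transition).
Of the 7 differences, 6 transitions and 1 transversion, so the answer is 1.

1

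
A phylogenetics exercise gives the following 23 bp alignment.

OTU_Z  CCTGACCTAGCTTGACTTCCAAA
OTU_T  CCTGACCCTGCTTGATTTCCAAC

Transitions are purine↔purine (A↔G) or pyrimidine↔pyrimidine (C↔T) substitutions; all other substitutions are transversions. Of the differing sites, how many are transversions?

2

Differing sites — 8:T/C (Ti); 9:A/T (Tv); 16:C/T (Ti); 23:A/C (Tv).
Of the 4 differences, 2 transitions and 2 transversions, so the answer is 2.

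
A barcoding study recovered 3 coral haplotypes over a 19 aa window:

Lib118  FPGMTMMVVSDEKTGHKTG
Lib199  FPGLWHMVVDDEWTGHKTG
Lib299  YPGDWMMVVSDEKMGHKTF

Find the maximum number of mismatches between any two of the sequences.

Pairwise Hamming distances:
  Lib118 vs Lib199: 5
  Lib118 vs Lib299: 5
  Lib199 vs Lib299: 7
The largest is 7, between Lib199 and Lib299.

7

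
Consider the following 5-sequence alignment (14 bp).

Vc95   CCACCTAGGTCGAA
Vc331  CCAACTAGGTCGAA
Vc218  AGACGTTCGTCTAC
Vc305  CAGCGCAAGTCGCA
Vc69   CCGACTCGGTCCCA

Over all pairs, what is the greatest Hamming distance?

10

Pairwise Hamming distances:
  Vc95 vs Vc331: 1
  Vc95 vs Vc218: 7
  Vc95 vs Vc305: 6
  Vc95 vs Vc69: 5
  Vc331 vs Vc218: 8
  Vc331 vs Vc305: 7
  Vc331 vs Vc69: 4
  Vc218 vs Vc305: 9
  Vc218 vs Vc69: 10
  Vc305 vs Vc69: 7
The largest is 10, between Vc218 and Vc69.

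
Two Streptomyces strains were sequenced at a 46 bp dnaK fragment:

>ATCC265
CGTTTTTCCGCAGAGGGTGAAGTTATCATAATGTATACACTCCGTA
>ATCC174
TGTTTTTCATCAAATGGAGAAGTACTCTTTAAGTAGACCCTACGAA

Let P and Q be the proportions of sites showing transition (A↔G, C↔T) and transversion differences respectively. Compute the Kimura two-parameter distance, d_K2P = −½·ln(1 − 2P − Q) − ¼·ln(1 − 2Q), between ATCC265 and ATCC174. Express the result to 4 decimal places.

0.4389

The sequences differ at positions 1 (C/T, transition), 9 (C/A, transversion), 10 (G/T, transversion), 13 (G/A, transition), 15 (G/T, transversion), 18 (T/A, transversion), 24 (T/A, transversion), 25 (A/C, transversion), 28 (A/T, transversion), 30 (A/T, transversion), 32 (T/A, transversion), 36 (T/G, transversion), 39 (A/C, transversion), 42 (C/A, transversion), 45 (T/A, transversion).
Of the 15 differences, 2 transitions and 13 transversions over 46 sites: P = 2/46 = 0.043478, Q = 13/46 = 0.282609.
d = −0.5·ln(0.630435) − 0.25·ln(0.434782) = −0.5·(-0.461345) − 0.25·(-0.832911) = 0.4389.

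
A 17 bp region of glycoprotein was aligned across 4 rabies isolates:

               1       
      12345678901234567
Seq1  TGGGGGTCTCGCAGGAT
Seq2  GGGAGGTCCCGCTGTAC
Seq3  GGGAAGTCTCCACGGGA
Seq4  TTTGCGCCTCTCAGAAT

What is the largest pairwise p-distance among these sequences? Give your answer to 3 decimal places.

Pairwise Hamming distances:
  Seq1 vs Seq2: 6
  Seq1 vs Seq3: 8
  Seq1 vs Seq4: 6
  Seq2 vs Seq3: 8
  Seq2 vs Seq4: 11
  Seq3 vs Seq4: 12
The largest is 12 mismatches, between Seq3 and Seq4; p = 12/17 = 0.706.

0.706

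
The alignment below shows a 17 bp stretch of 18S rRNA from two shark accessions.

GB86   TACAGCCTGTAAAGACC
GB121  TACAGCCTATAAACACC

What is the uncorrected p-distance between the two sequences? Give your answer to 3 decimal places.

0.118

Differing sites — 9:G/A; 14:G/C.
There are 2 differences over 17 sites, so p = 2/17 = 0.118.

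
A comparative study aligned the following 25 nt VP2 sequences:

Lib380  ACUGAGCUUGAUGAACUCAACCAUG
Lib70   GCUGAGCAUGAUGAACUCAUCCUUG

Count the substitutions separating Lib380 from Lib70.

The sequences differ at positions 1 (A/G), 8 (U/A), 20 (A/U), 23 (A/U).
That gives 4 mismatches out of 25 aligned sites, so the Hamming distance is 4.

4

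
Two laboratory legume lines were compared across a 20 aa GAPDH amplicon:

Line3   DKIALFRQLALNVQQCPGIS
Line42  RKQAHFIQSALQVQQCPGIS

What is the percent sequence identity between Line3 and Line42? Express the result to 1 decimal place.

Differing sites — 1:D/R; 3:I/Q; 5:L/H; 7:R/I; 9:L/S; 12:N/Q.
14 of the 20 sites match, so the percent identity is 14/20 × 100 = 70.0%.

70.0%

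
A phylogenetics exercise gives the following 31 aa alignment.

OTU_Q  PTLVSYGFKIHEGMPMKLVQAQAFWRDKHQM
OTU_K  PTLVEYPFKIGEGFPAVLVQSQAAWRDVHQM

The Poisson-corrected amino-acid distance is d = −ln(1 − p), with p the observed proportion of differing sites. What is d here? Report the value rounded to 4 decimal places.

0.3429

The sequences differ at positions 5 (S/E), 7 (G/P), 11 (H/G), 14 (M/F), 16 (M/A), 17 (K/V), 21 (A/S), 24 (F/A), 28 (K/V).
p = 9/31 = 0.290323.
d = −ln(1 − 0.290323) = −ln(0.709677) = 0.3429.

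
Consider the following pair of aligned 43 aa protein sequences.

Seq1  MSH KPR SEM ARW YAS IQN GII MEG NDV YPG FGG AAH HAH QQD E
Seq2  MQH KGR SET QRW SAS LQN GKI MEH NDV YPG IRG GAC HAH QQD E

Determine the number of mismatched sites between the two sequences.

The sequences differ at positions 2 (S/Q), 5 (P/G), 9 (M/T), 10 (A/Q), 13 (Y/S), 16 (I/L), 20 (I/K), 24 (G/H), 31 (F/I), 32 (G/R), 34 (A/G), 36 (H/C).
That gives 12 mismatches out of 43 aligned sites, so the Hamming distance is 12.

12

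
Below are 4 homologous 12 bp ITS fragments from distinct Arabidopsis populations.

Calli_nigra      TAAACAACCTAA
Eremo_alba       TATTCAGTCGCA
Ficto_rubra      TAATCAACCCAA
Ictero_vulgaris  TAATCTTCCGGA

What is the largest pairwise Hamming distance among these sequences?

6

Pairwise Hamming distances:
  Calli_nigra vs Eremo_alba: 6
  Calli_nigra vs Ficto_rubra: 2
  Calli_nigra vs Ictero_vulgaris: 5
  Eremo_alba vs Ficto_rubra: 5
  Eremo_alba vs Ictero_vulgaris: 5
  Ficto_rubra vs Ictero_vulgaris: 4
The largest is 6, between Calli_nigra and Eremo_alba.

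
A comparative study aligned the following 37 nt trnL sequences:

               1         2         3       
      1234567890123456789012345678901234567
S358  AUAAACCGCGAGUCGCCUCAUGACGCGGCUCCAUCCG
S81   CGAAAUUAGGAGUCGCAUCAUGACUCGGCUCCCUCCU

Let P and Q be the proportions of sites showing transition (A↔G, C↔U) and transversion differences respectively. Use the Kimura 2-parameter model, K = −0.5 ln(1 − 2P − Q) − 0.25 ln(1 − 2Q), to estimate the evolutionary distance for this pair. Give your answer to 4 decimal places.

Differing sites — 1:A/C (Tv); 2:U/G (Tv); 6:C/U (Ti); 7:C/U (Ti); 8:G/A (Ti); 9:C/G (Tv); 17:C/A (Tv); 25:G/U (Tv); 33:A/C (Tv); 37:G/U (Tv).
Of the 10 differences, 3 transitions and 7 transversions over 37 sites: P = 3/37 = 0.081081, Q = 7/37 = 0.189189.
d = −0.5·ln(0.648649) − 0.25·ln(0.621622) = −0.5·(-0.432864) − 0.25·(-0.475423) = 0.3353.

0.3353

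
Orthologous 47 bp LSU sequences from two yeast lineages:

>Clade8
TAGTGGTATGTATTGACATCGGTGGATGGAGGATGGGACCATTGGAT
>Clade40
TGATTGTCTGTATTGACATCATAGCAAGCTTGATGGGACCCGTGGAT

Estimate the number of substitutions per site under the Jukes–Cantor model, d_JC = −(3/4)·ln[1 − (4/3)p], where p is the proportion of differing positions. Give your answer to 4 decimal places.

0.3796

The sequences differ at positions 2 (A/G), 3 (G/A), 5 (G/T), 8 (A/C), 21 (G/A), 22 (G/T), 23 (T/A), 25 (G/C), 27 (T/A), 29 (G/C), 30 (A/T), 31 (G/T), 41 (A/C), 42 (T/G).
p = 14/47 = 0.297872.
d = −0.75 · ln(1 − (4/3)·0.297872) = −0.75 · ln(0.602837) = −0.75 · (-0.506108) = 0.3796.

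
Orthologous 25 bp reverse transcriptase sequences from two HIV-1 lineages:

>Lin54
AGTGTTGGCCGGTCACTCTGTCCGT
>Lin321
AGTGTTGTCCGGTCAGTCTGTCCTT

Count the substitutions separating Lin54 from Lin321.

Differing sites — 8:G/T; 16:C/G; 24:G/T.
That gives 3 mismatches out of 25 aligned sites, so the Hamming distance is 3.

3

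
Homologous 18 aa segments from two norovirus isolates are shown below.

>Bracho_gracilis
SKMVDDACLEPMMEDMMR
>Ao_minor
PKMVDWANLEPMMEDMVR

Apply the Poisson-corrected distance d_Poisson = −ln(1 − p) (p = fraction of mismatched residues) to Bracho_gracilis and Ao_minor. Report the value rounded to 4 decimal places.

0.2513

Mismatches occur at site 1 (S→P), site 6 (D→W), site 8 (C→N), site 17 (M→V).
p = 4/18 = 0.222222.
d = −ln(1 − 0.222222) = −ln(0.777778) = 0.2513.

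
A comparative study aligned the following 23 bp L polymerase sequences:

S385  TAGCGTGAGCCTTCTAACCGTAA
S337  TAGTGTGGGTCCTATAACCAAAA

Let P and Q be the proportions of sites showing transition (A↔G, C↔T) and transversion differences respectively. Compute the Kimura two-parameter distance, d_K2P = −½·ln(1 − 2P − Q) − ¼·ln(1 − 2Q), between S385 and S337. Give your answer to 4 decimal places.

Differing sites — 4:C/T (Ti); 8:A/G (Ti); 10:C/T (Ti); 12:T/C (Ti); 14:C/A (Tv); 20:G/A (Ti); 21:T/A (Tv).
Of the 7 differences, 5 transitions and 2 transversions over 23 sites: P = 5/23 = 0.217391, Q = 2/23 = 0.086957.
d = −0.5·ln(0.478261) − 0.25·ln(0.826086) = −0.5·(-0.737599) − 0.25·(-0.191056) = 0.4166.

0.4166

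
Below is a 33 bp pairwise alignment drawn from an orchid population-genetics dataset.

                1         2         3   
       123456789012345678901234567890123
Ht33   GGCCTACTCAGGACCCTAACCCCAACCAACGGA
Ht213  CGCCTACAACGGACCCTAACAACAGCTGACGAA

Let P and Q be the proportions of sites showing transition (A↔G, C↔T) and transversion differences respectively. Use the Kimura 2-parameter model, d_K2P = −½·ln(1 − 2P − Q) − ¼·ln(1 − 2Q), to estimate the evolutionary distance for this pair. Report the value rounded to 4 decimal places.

Mismatches occur at site 1 (G/C, transversion), site 8 (T/A, transversion), site 9 (C/A, transversion), site 10 (A/C, transversion), site 21 (C/A, transversion), site 22 (C/A, transversion), site 25 (A/G, transition), site 27 (C/T, transition), site 28 (A/G, transition), site 32 (G/A, transition).
Of the 10 differences, 4 transitions and 6 transversions over 33 sites: P = 4/33 = 0.121212, Q = 6/33 = 0.181818.
d = −0.5·ln(0.575758) − 0.25·ln(0.636364) = −0.5·(-0.552068) − 0.25·(-0.451985) = 0.3890.

0.3890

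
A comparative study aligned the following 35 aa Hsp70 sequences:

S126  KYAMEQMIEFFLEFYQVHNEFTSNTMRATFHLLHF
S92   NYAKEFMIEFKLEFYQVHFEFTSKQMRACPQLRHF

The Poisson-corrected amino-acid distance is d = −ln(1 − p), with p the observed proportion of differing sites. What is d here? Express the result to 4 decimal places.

0.3773

Mismatches occur at site 1 (K↔N), site 4 (M↔K), site 6 (Q↔F), site 11 (F↔K), site 19 (N↔F), site 24 (N↔K), site 25 (T↔Q), site 29 (T↔C), site 30 (F↔P), site 31 (H↔Q), site 33 (L↔R).
p = 11/35 = 0.314286.
d = −ln(1 − 0.314286) = −ln(0.685714) = 0.3773.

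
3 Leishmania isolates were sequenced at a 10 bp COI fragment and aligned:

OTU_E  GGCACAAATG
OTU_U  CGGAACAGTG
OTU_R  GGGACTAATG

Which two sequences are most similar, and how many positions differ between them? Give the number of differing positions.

Pairwise Hamming distances:
  OTU_E vs OTU_U: 5
  OTU_E vs OTU_R: 2
  OTU_U vs OTU_R: 4
The smallest is 2, between OTU_E and OTU_R.

2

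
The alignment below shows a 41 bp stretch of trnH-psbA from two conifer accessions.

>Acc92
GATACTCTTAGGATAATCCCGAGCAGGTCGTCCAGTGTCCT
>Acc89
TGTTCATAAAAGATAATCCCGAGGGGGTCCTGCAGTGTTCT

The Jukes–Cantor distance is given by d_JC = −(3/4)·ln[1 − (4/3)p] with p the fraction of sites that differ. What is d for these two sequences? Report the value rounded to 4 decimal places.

0.4121

Mismatches occur at site 1 (G↔T), site 2 (A↔G), site 4 (A↔T), site 6 (T↔A), site 7 (C↔T), site 8 (T↔A), site 9 (T↔A), site 11 (G↔A), site 24 (C↔G), site 25 (A↔G), site 30 (G↔C), site 32 (C↔G), site 39 (C↔T).
p = 13/41 = 0.317073.
d = −0.75 · ln(1 − (4/3)·0.317073) = −0.75 · ln(0.577236) = −0.75 · (-0.549504) = 0.4121.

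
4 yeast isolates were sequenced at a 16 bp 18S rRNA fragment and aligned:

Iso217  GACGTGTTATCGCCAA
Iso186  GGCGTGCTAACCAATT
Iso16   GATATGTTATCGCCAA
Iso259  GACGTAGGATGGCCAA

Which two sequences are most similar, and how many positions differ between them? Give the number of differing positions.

Pairwise Hamming distances:
  Iso217 vs Iso186: 8
  Iso217 vs Iso16: 2
  Iso217 vs Iso259: 4
  Iso186 vs Iso16: 10
  Iso186 vs Iso259: 11
  Iso16 vs Iso259: 6
The smallest is 2, between Iso217 and Iso16.

2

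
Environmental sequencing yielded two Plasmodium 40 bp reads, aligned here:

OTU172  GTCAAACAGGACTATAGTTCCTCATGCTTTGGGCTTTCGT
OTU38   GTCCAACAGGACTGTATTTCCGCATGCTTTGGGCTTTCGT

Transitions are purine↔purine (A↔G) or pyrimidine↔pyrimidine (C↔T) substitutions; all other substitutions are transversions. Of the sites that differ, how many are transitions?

1

The sequences differ at positions 4 (A/C, transversion), 14 (A/G, transition), 17 (G/T, transversion), 22 (T/G, transversion).
Of the 4 differences, 1 transition and 3 transversions, so the answer is 1.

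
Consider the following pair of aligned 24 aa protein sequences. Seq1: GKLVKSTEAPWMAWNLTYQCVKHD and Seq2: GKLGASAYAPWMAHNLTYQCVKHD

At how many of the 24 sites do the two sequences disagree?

5

Mismatches occur at site 4 (V/G), site 5 (K/A), site 7 (T/A), site 8 (E/Y), site 14 (W/H).
That gives 5 mismatches out of 24 aligned sites, so the Hamming distance is 5.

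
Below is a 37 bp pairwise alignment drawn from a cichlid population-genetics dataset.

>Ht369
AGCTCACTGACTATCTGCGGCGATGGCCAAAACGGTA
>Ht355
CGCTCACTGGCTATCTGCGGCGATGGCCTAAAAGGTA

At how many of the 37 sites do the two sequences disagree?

4

The sequences differ at positions 1 (A/C), 10 (A/G), 29 (A/T), 33 (C/A).
That gives 4 mismatches out of 37 aligned sites, so the Hamming distance is 4.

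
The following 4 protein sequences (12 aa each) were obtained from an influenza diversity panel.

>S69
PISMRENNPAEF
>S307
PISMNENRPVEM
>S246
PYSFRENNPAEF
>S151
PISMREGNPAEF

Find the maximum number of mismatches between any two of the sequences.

Pairwise Hamming distances:
  S69 vs S307: 4
  S69 vs S246: 2
  S69 vs S151: 1
  S307 vs S246: 6
  S307 vs S151: 5
  S246 vs S151: 3
The largest is 6, between S307 and S246.

6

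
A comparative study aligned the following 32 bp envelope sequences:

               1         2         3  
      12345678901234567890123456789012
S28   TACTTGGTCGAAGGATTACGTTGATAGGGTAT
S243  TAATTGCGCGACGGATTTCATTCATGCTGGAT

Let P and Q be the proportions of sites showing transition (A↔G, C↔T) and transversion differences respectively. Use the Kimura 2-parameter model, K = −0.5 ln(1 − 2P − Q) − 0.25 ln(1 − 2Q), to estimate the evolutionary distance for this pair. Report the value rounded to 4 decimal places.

The sequences differ at positions 3 (C/A, transversion), 7 (G/C, transversion), 8 (T/G, transversion), 12 (A/C, transversion), 18 (A/T, transversion), 20 (G/A, transition), 23 (G/C, transversion), 26 (A/G, transition), 27 (G/C, transversion), 28 (G/T, transversion), 30 (T/G, transversion).
Of the 11 differences, 2 transitions and 9 transversions over 32 sites: P = 2/32 = 0.062500, Q = 9/32 = 0.281250.
d = −0.5·ln(0.593750) − 0.25·ln(0.437500) = −0.5·(-0.521297) − 0.25·(-0.826679) = 0.4673.

0.4673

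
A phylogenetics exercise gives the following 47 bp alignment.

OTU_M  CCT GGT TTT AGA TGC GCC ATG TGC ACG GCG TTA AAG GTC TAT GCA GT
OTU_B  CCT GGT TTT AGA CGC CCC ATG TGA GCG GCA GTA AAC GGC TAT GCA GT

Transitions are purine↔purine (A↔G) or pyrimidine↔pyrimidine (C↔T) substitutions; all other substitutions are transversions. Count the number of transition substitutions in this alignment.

Mismatches occur at site 13 (T→C, transition), site 16 (G→C, transversion), site 24 (C→A, transversion), site 25 (A→G, transition), site 30 (G→A, transition), site 31 (T→G, transversion), site 36 (G→C, transversion), site 38 (T→G, transversion).
Of the 8 differences, 3 transitions and 5 transversions, so the answer is 3.

3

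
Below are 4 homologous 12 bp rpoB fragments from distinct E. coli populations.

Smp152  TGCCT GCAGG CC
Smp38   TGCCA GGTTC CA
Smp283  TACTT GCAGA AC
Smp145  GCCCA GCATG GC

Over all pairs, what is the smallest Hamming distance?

Pairwise Hamming distances:
  Smp152 vs Smp38: 6
  Smp152 vs Smp283: 4
  Smp152 vs Smp145: 5
  Smp38 vs Smp283: 9
  Smp38 vs Smp145: 7
  Smp283 vs Smp145: 7
The smallest is 4, between Smp152 and Smp283.

4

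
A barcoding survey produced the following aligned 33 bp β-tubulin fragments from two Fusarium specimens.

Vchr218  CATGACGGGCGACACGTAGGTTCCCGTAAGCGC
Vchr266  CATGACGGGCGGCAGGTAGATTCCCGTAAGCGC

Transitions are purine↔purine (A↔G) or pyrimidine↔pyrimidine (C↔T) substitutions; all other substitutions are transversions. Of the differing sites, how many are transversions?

1

Differing sites — 12:A/G (Ti); 15:C/G (Tv); 20:G/A (Ti).
Of the 3 differences, 2 transitions and 1 transversion, so the answer is 1.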